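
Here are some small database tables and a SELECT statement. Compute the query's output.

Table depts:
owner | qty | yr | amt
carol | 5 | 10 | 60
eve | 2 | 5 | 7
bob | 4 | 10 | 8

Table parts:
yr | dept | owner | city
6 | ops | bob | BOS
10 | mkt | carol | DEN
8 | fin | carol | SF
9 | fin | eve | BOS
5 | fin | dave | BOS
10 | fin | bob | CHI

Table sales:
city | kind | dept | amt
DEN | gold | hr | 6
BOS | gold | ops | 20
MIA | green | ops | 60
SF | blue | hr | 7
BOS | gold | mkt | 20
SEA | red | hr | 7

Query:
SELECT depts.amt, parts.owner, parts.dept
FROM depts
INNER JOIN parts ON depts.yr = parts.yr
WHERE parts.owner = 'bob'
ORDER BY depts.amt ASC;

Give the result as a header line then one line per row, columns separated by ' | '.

== RESULT ==
depts.amt | parts.owner | parts.dept
8 | bob | fin
60 | bob | fin

Derivation:
After JOIN parts (5 rows):
depts.owner | depts.qty | depts.yr | depts.amt | parts.yr | parts.dept | parts.owner | parts.city
carol | 5 | 10 | 60 | 10 | mkt | carol | DEN
carol | 5 | 10 | 60 | 10 | fin | bob | CHI
eve | 2 | 5 | 7 | 5 | fin | dave | BOS
bob | 4 | 10 | 8 | 10 | mkt | carol | DEN
bob | 4 | 10 | 8 | 10 | fin | bob | CHI
After WHERE (2 rows):
depts.owner | depts.qty | depts.yr | depts.amt | parts.yr | parts.dept | parts.owner | parts.city
carol | 5 | 10 | 60 | 10 | fin | bob | CHI
bob | 4 | 10 | 8 | 10 | fin | bob | CHI
After SELECT (2 rows):
depts.amt | parts.owner | parts.dept
60 | bob | fin
8 | bob | fin
After ORDER BY (2 rows):
depts.amt | parts.owner | parts.dept
8 | bob | fin
60 | bob | fin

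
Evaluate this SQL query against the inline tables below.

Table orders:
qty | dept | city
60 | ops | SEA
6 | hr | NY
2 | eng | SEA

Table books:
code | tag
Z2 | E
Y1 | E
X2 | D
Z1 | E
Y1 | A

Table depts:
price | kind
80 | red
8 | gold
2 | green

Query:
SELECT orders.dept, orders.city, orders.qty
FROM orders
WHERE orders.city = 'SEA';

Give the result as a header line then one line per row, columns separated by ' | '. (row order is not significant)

After WHERE (2 rows):
orders.qty | orders.dept | orders.city
60 | ops | SEA
2 | eng | SEA
After SELECT (2 rows):
orders.dept | orders.city | orders.qty
ops | SEA | 60
eng | SEA | 2

== RESULT ==
orders.dept | orders.city | orders.qty
ops | SEA | 60
eng | SEA | 2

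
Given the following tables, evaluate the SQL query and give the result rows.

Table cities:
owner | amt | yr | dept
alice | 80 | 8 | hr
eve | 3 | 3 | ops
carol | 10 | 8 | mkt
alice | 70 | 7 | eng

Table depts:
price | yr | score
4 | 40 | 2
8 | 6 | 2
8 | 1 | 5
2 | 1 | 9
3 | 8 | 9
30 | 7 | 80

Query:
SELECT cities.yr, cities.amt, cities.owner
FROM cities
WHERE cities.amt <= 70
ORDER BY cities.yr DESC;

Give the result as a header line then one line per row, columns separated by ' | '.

After WHERE (3 rows):
cities.owner | cities.amt | cities.yr | cities.dept
eve | 3 | 3 | ops
carol | 10 | 8 | mkt
alice | 70 | 7 | eng
After SELECT (3 rows):
cities.yr | cities.amt | cities.owner
3 | 3 | eve
8 | 10 | carol
7 | 70 | alice
After ORDER BY (3 rows):
cities.yr | cities.amt | cities.owner
8 | 10 | carol
7 | 70 | alice
3 | 3 | eve

== RESULT ==
cities.yr | cities.amt | cities.owner
8 | 10 | carol
7 | 70 | alice
3 | 3 | eve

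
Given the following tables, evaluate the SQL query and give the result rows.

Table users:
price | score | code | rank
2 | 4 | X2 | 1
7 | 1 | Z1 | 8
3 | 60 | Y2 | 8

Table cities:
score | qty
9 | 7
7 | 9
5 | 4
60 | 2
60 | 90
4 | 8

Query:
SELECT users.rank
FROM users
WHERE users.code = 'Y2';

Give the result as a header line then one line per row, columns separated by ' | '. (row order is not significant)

After WHERE (1 rows):
users.price | users.score | users.code | users.rank
3 | 60 | Y2 | 8
After SELECT (1 rows):
users.rank
8

== RESULT ==
users.rank
8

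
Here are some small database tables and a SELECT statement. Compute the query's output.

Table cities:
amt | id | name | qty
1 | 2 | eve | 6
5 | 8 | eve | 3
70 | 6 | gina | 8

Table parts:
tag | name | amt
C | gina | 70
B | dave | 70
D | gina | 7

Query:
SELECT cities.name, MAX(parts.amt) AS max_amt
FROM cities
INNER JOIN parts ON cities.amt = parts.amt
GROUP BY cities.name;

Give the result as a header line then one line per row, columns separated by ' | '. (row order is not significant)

== RESULT ==
cities.name | max_amt
gina | 70

Derivation:
After JOIN parts (2 rows):
cities.amt | cities.id | cities.name | cities.qty | parts.tag | parts.name | parts.amt
70 | 6 | gina | 8 | C | gina | 70
70 | 6 | gina | 8 | B | dave | 70
After GROUP BY (1 rows):
cities.name | max_amt
gina | 70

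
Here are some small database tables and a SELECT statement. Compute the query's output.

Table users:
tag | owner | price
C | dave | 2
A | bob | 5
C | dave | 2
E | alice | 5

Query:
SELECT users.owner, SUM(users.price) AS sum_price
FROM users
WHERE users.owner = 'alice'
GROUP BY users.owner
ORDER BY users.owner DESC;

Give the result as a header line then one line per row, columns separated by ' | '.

After WHERE (1 rows):
users.tag | users.owner | users.price
E | alice | 5
After GROUP BY (1 rows):
users.owner | sum_price
alice | 5
After ORDER BY (1 rows):
users.owner | sum_price
alice | 5

== RESULT ==
users.owner | sum_price
alice | 5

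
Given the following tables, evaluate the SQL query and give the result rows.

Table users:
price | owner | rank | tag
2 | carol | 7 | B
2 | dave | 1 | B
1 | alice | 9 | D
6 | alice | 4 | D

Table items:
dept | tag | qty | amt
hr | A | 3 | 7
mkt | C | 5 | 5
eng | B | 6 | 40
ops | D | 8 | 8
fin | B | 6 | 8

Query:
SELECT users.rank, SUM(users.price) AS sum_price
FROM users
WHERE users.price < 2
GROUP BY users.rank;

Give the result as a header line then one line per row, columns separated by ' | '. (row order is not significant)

After WHERE (1 rows):
users.price | users.owner | users.rank | users.tag
1 | alice | 9 | D
After GROUP BY (1 rows):
users.rank | sum_price
9 | 1

== RESULT ==
users.rank | sum_price
9 | 1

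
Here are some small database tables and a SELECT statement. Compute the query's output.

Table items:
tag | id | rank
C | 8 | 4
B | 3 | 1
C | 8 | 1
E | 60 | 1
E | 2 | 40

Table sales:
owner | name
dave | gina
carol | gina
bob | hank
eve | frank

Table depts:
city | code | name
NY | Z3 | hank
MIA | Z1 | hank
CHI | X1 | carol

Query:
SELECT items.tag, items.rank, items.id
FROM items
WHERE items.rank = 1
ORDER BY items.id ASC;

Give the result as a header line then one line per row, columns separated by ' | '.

After WHERE (3 rows):
items.tag | items.id | items.rank
B | 3 | 1
C | 8 | 1
E | 60 | 1
After SELECT (3 rows):
items.tag | items.rank | items.id
B | 1 | 3
C | 1 | 8
E | 1 | 60
After ORDER BY (3 rows):
items.tag | items.rank | items.id
B | 1 | 3
C | 1 | 8
E | 1 | 60

== RESULT ==
items.tag | items.rank | items.id
B | 1 | 3
C | 1 | 8
E | 1 | 60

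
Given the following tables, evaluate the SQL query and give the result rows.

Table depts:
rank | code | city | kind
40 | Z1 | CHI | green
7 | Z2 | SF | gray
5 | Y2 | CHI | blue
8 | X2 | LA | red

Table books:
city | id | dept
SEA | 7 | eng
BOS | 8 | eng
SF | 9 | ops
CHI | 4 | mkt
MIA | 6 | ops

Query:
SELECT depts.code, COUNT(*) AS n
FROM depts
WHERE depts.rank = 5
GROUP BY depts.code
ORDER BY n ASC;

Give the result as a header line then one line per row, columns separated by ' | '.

After WHERE (1 rows):
depts.rank | depts.code | depts.city | depts.kind
5 | Y2 | CHI | blue
After GROUP BY (1 rows):
depts.code | n
Y2 | 1
After ORDER BY (1 rows):
depts.code | n
Y2 | 1

== RESULT ==
depts.code | n
Y2 | 1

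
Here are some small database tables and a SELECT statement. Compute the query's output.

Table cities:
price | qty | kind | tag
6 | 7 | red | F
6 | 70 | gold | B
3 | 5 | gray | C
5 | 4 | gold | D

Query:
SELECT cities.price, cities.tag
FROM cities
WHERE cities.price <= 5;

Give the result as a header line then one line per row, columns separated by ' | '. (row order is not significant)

After WHERE (2 rows):
cities.price | cities.qty | cities.kind | cities.tag
3 | 5 | gray | C
5 | 4 | gold | D
After SELECT (2 rows):
cities.price | cities.tag
3 | C
5 | D

== RESULT ==
cities.price | cities.tag
3 | C
5 | D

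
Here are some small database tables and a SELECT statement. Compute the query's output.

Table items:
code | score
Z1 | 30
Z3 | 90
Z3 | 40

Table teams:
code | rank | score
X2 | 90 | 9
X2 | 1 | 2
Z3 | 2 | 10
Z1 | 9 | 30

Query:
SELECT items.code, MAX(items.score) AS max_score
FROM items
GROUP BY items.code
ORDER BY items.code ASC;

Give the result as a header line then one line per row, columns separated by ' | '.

After GROUP BY (2 rows):
items.code | max_score
Z1 | 30
Z3 | 90
After ORDER BY (2 rows):
items.code | max_score
Z1 | 30
Z3 | 90

== RESULT ==
items.code | max_score
Z1 | 30
Z3 | 90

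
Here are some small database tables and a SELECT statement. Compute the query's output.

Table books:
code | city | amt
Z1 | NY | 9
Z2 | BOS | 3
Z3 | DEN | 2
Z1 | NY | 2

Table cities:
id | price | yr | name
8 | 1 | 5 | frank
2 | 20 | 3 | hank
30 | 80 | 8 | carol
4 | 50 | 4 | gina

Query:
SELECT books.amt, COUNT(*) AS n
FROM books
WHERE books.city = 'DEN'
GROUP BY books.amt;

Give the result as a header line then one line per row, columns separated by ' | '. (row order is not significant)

After WHERE (1 rows):
books.code | books.city | books.amt
Z3 | DEN | 2
After GROUP BY (1 rows):
books.amt | n
2 | 1

== RESULT ==
books.amt | n
2 | 1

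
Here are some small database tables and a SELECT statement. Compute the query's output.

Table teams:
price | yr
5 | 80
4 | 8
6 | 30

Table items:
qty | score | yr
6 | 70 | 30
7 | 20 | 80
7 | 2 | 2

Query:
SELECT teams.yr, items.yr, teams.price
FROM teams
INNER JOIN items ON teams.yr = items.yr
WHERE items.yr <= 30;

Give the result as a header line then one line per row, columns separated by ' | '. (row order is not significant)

After JOIN items (2 rows):
teams.price | teams.yr | items.qty | items.score | items.yr
5 | 80 | 7 | 20 | 80
6 | 30 | 6 | 70 | 30
After WHERE (1 rows):
teams.price | teams.yr | items.qty | items.score | items.yr
6 | 30 | 6 | 70 | 30
After SELECT (1 rows):
teams.yr | items.yr | teams.price
30 | 30 | 6

== RESULT ==
teams.yr | items.yr | teams.price
30 | 30 | 6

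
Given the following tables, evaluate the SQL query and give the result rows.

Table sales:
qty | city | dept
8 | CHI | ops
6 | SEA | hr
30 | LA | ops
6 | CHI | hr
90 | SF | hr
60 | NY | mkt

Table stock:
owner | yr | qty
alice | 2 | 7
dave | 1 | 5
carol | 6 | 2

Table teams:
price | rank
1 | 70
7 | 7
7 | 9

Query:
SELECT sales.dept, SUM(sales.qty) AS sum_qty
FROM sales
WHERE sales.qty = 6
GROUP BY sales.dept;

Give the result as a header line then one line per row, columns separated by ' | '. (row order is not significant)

After WHERE (2 rows):
sales.qty | sales.city | sales.dept
6 | SEA | hr
6 | CHI | hr
After GROUP BY (1 rows):
sales.dept | sum_qty
hr | 12

== RESULT ==
sales.dept | sum_qty
hr | 12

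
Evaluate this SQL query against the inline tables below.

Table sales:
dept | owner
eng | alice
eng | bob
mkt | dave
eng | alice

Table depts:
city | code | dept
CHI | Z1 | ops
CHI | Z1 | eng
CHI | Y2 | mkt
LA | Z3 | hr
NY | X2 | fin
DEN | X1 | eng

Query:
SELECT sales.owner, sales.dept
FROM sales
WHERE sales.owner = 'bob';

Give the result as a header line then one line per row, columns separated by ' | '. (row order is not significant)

After WHERE (1 rows):
sales.dept | sales.owner
eng | bob
After SELECT (1 rows):
sales.owner | sales.dept
bob | eng

== RESULT ==
sales.owner | sales.dept
bob | eng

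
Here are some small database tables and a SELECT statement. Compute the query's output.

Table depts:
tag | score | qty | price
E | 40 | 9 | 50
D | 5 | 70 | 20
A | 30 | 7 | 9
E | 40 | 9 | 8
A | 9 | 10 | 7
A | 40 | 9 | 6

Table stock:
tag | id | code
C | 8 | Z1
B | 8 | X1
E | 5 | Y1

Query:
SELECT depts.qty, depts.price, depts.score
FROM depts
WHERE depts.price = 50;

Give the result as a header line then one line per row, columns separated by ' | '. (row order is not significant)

== RESULT ==
depts.qty | depts.price | depts.score
9 | 50 | 40

Derivation:
After WHERE (1 rows):
depts.tag | depts.score | depts.qty | depts.price
E | 40 | 9 | 50
After SELECT (1 rows):
depts.qty | depts.price | depts.score
9 | 50 | 40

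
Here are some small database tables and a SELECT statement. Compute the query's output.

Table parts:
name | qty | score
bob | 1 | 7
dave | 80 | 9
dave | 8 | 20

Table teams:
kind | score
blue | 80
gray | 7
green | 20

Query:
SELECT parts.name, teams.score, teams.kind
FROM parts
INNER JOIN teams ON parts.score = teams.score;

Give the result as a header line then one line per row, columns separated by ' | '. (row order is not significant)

After JOIN teams (2 rows):
parts.name | parts.qty | parts.score | teams.kind | teams.score
bob | 1 | 7 | gray | 7
dave | 8 | 20 | green | 20
After SELECT (2 rows):
parts.name | teams.score | teams.kind
bob | 7 | gray
dave | 20 | green

== RESULT ==
parts.name | teams.score | teams.kind
bob | 7 | gray
dave | 20 | green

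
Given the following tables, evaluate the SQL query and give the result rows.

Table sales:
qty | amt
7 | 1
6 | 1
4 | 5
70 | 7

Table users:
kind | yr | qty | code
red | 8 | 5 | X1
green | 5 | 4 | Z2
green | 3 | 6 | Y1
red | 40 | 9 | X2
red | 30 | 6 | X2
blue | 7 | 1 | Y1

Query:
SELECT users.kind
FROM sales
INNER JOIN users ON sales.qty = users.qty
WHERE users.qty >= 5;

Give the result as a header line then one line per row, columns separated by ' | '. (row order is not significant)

After JOIN users (3 rows):
sales.qty | sales.amt | users.kind | users.yr | users.qty | users.code
6 | 1 | green | 3 | 6 | Y1
6 | 1 | red | 30 | 6 | X2
4 | 5 | green | 5 | 4 | Z2
After WHERE (2 rows):
sales.qty | sales.amt | users.kind | users.yr | users.qty | users.code
6 | 1 | green | 3 | 6 | Y1
6 | 1 | red | 30 | 6 | X2
After SELECT (2 rows):
users.kind
green
red

== RESULT ==
users.kind
green
red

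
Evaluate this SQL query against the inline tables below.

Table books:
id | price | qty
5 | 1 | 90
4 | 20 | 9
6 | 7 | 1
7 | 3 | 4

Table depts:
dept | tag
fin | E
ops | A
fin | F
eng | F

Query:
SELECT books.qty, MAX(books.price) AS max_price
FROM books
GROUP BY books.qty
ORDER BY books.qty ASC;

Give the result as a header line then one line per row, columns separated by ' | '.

After GROUP BY (4 rows):
books.qty | max_price
90 | 1
9 | 20
1 | 7
4 | 3
After ORDER BY (4 rows):
books.qty | max_price
1 | 7
4 | 3
9 | 20
90 | 1

== RESULT ==
books.qty | max_price
1 | 7
4 | 3
9 | 20
90 | 1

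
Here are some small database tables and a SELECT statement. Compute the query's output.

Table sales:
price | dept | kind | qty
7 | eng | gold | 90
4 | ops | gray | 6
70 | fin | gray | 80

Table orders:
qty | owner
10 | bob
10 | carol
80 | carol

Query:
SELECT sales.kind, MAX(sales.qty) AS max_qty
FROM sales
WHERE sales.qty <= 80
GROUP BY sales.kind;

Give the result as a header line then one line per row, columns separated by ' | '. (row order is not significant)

== RESULT ==
sales.kind | max_qty
gray | 80

Derivation:
After WHERE (2 rows):
sales.price | sales.dept | sales.kind | sales.qty
4 | ops | gray | 6
70 | fin | gray | 80
After GROUP BY (1 rows):
sales.kind | max_qty
gray | 80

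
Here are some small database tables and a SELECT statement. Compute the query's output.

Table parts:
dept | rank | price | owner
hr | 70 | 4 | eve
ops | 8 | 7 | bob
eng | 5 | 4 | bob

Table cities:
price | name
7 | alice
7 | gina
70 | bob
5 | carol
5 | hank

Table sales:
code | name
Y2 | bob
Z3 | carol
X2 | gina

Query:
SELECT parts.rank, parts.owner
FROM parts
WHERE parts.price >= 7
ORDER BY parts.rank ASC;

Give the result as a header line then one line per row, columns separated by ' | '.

== RESULT ==
parts.rank | parts.owner
8 | bob

Derivation:
After WHERE (1 rows):
parts.dept | parts.rank | parts.price | parts.owner
ops | 8 | 7 | bob
After SELECT (1 rows):
parts.rank | parts.owner
8 | bob
After ORDER BY (1 rows):
parts.rank | parts.owner
8 | bob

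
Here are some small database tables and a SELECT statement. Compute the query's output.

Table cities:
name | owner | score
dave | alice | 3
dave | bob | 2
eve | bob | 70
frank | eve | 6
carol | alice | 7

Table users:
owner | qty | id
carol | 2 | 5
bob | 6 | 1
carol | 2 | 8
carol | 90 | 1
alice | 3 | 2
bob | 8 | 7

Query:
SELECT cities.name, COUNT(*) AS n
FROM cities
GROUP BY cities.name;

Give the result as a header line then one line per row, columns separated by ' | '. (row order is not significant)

== RESULT ==
cities.name | n
dave | 2
eve | 1
frank | 1
carol | 1

Derivation:
After GROUP BY (4 rows):
cities.name | n
dave | 2
eve | 1
frank | 1
carol | 1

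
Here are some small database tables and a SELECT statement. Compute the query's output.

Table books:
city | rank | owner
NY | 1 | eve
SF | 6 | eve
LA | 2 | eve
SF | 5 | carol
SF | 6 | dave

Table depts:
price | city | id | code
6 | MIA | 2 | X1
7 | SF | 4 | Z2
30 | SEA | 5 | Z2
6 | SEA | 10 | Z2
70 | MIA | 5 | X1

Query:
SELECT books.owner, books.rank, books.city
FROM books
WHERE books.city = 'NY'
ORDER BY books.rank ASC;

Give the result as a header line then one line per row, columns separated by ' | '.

After WHERE (1 rows):
books.city | books.rank | books.owner
NY | 1 | eve
After SELECT (1 rows):
books.owner | books.rank | books.city
eve | 1 | NY
After ORDER BY (1 rows):
books.owner | books.rank | books.city
eve | 1 | NY

== RESULT ==
books.owner | books.rank | books.city
eve | 1 | NY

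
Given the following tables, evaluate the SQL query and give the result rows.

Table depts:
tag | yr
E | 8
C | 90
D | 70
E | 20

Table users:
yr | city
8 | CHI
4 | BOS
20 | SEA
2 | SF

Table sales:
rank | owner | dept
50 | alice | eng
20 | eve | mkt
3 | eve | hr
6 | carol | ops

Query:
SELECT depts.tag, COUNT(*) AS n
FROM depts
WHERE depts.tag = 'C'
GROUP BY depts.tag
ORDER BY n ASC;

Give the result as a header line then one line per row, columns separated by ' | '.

After WHERE (1 rows):
depts.tag | depts.yr
C | 90
After GROUP BY (1 rows):
depts.tag | n
C | 1
After ORDER BY (1 rows):
depts.tag | n
C | 1

== RESULT ==
depts.tag | n
C | 1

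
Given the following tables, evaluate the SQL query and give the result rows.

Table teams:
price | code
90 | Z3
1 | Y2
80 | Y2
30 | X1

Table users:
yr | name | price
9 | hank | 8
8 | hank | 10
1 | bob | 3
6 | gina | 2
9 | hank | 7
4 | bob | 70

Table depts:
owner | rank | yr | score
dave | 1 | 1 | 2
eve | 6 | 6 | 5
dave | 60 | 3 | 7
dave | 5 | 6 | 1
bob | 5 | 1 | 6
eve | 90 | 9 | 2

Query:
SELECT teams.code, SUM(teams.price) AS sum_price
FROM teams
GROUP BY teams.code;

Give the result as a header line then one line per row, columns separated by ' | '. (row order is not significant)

After GROUP BY (3 rows):
teams.code | sum_price
Z3 | 90
Y2 | 81
X1 | 30

== RESULT ==
teams.code | sum_price
Z3 | 90
Y2 | 81
X1 | 30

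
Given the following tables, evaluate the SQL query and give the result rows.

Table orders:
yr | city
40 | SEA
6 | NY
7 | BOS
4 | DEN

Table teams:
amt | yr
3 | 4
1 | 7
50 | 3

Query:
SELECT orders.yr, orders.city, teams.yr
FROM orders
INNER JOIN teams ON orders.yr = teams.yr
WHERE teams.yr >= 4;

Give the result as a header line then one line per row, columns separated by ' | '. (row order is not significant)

== RESULT ==
orders.yr | orders.city | teams.yr
7 | BOS | 7
4 | DEN | 4

Derivation:
After JOIN teams (2 rows):
orders.yr | orders.city | teams.amt | teams.yr
7 | BOS | 1 | 7
4 | DEN | 3 | 4
After WHERE (2 rows):
orders.yr | orders.city | teams.amt | teams.yr
7 | BOS | 1 | 7
4 | DEN | 3 | 4
After SELECT (2 rows):
orders.yr | orders.city | teams.yr
7 | BOS | 7
4 | DEN | 4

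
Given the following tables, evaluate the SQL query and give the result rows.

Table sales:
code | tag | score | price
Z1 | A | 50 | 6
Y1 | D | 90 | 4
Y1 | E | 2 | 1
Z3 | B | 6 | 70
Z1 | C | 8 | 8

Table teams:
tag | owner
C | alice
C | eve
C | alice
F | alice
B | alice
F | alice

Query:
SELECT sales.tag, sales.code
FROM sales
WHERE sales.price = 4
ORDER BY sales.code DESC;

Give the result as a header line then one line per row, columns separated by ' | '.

== RESULT ==
sales.tag | sales.code
D | Y1

Derivation:
After WHERE (1 rows):
sales.code | sales.tag | sales.score | sales.price
Y1 | D | 90 | 4
After SELECT (1 rows):
sales.tag | sales.code
D | Y1
After ORDER BY (1 rows):
sales.tag | sales.code
D | Y1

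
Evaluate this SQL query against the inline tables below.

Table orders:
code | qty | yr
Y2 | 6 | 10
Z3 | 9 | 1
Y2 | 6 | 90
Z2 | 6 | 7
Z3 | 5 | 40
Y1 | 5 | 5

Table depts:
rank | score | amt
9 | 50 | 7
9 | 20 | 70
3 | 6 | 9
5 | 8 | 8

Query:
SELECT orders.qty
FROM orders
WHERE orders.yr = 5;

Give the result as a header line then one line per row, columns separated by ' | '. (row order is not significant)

After WHERE (1 rows):
orders.code | orders.qty | orders.yr
Y1 | 5 | 5
After SELECT (1 rows):
orders.qty
5

== RESULT ==
orders.qty
5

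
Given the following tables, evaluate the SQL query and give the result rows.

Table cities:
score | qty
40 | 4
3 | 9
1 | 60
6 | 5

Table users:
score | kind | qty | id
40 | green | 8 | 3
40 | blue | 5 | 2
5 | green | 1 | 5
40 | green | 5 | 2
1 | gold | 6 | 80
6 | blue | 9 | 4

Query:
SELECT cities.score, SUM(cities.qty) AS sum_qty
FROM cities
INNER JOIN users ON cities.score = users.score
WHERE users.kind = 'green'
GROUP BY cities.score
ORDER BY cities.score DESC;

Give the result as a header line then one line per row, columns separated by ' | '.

== RESULT ==
cities.score | sum_qty
40 | 8

Derivation:
After JOIN users (5 rows):
cities.score | cities.qty | users.score | users.kind | users.qty | users.id
40 | 4 | 40 | green | 8 | 3
40 | 4 | 40 | blue | 5 | 2
40 | 4 | 40 | green | 5 | 2
1 | 60 | 1 | gold | 6 | 80
6 | 5 | 6 | blue | 9 | 4
After WHERE (2 rows):
cities.score | cities.qty | users.score | users.kind | users.qty | users.id
40 | 4 | 40 | green | 8 | 3
40 | 4 | 40 | green | 5 | 2
After GROUP BY (1 rows):
cities.score | sum_qty
40 | 8
After ORDER BY (1 rows):
cities.score | sum_qty
40 | 8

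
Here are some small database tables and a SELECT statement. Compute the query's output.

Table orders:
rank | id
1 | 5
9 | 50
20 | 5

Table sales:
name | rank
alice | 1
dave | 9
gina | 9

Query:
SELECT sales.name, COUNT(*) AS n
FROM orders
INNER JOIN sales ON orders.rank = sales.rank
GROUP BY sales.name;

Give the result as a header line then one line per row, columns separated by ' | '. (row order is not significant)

After JOIN sales (3 rows):
orders.rank | orders.id | sales.name | sales.rank
1 | 5 | alice | 1
9 | 50 | dave | 9
9 | 50 | gina | 9
After GROUP BY (3 rows):
sales.name | n
alice | 1
dave | 1
gina | 1

== RESULT ==
sales.name | n
alice | 1
dave | 1
gina | 1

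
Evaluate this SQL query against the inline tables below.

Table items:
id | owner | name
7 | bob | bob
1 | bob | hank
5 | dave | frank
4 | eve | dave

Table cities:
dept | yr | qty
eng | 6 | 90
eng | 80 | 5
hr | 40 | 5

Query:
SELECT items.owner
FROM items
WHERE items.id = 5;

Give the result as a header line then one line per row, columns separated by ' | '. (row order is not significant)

== RESULT ==
items.owner
dave

Derivation:
After WHERE (1 rows):
items.id | items.owner | items.name
5 | dave | frank
After SELECT (1 rows):
items.owner
dave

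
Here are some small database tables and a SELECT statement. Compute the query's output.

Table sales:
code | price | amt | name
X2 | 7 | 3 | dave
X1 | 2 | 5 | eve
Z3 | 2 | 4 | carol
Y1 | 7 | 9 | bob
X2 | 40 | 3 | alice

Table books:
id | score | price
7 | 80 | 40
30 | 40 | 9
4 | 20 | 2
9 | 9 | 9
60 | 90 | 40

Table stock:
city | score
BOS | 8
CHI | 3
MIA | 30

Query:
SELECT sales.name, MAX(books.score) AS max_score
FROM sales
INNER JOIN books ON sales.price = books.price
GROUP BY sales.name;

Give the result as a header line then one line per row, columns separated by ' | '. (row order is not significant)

After JOIN books (4 rows):
sales.code | sales.price | sales.amt | sales.name | books.id | books.score | books.price
X1 | 2 | 5 | eve | 4 | 20 | 2
Z3 | 2 | 4 | carol | 4 | 20 | 2
X2 | 40 | 3 | alice | 7 | 80 | 40
X2 | 40 | 3 | alice | 60 | 90 | 40
After GROUP BY (3 rows):
sales.name | max_score
eve | 20
carol | 20
alice | 90

== RESULT ==
sales.name | max_score
eve | 20
carol | 20
alice | 90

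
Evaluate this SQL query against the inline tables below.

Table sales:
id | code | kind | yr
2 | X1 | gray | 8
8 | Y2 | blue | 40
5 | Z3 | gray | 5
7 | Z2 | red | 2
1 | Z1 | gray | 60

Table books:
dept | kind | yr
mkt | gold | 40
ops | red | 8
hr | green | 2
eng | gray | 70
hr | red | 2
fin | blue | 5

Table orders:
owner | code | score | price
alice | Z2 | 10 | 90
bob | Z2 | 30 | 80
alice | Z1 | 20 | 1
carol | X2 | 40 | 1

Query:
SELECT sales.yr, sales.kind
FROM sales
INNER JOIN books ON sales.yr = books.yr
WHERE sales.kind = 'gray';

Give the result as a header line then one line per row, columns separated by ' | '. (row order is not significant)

After JOIN books (5 rows):
sales.id | sales.code | sales.kind | sales.yr | books.dept | books.kind | books.yr
2 | X1 | gray | 8 | ops | red | 8
8 | Y2 | blue | 40 | mkt | gold | 40
5 | Z3 | gray | 5 | fin | blue | 5
7 | Z2 | red | 2 | hr | green | 2
7 | Z2 | red | 2 | hr | red | 2
After WHERE (2 rows):
sales.id | sales.code | sales.kind | sales.yr | books.dept | books.kind | books.yr
2 | X1 | gray | 8 | ops | red | 8
5 | Z3 | gray | 5 | fin | blue | 5
After SELECT (2 rows):
sales.yr | sales.kind
8 | gray
5 | gray

== RESULT ==
sales.yr | sales.kind
8 | gray
5 | gray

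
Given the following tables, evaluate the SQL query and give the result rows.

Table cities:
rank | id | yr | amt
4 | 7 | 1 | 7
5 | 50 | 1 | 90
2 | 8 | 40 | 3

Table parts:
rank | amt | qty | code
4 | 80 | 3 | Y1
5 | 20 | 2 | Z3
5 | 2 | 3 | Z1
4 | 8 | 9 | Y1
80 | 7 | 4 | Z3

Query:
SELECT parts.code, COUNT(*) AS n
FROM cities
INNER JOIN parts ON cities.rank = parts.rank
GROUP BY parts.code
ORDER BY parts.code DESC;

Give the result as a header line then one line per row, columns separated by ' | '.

After JOIN parts (4 rows):
cities.rank | cities.id | cities.yr | cities.amt | parts.rank | parts.amt | parts.qty | parts.code
4 | 7 | 1 | 7 | 4 | 80 | 3 | Y1
4 | 7 | 1 | 7 | 4 | 8 | 9 | Y1
5 | 50 | 1 | 90 | 5 | 20 | 2 | Z3
5 | 50 | 1 | 90 | 5 | 2 | 3 | Z1
After GROUP BY (3 rows):
parts.code | n
Y1 | 2
Z3 | 1
Z1 | 1
After ORDER BY (3 rows):
parts.code | n
Z3 | 1
Z1 | 1
Y1 | 2

== RESULT ==
parts.code | n
Z3 | 1
Z1 | 1
Y1 | 2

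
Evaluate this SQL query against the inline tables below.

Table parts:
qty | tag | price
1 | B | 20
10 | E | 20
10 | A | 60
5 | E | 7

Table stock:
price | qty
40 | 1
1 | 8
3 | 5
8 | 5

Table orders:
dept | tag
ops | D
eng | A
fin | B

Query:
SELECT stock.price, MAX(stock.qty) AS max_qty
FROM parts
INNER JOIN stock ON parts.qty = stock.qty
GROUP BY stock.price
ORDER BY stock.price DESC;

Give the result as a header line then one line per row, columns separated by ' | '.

After JOIN stock (3 rows):
parts.qty | parts.tag | parts.price | stock.price | stock.qty
1 | B | 20 | 40 | 1
5 | E | 7 | 3 | 5
5 | E | 7 | 8 | 5
After GROUP BY (3 rows):
stock.price | max_qty
40 | 1
3 | 5
8 | 5
After ORDER BY (3 rows):
stock.price | max_qty
40 | 1
8 | 5
3 | 5

== RESULT ==
stock.price | max_qty
40 | 1
8 | 5
3 | 5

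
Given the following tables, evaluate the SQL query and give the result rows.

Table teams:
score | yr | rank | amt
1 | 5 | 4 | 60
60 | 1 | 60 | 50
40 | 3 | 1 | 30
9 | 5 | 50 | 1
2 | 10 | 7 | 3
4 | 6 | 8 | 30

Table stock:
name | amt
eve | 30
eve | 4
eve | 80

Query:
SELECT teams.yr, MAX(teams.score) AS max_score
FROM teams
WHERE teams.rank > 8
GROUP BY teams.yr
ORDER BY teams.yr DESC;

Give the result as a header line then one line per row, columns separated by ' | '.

After WHERE (2 rows):
teams.score | teams.yr | teams.rank | teams.amt
60 | 1 | 60 | 50
9 | 5 | 50 | 1
After GROUP BY (2 rows):
teams.yr | max_score
1 | 60
5 | 9
After ORDER BY (2 rows):
teams.yr | max_score
5 | 9
1 | 60

== RESULT ==
teams.yr | max_score
5 | 9
1 | 60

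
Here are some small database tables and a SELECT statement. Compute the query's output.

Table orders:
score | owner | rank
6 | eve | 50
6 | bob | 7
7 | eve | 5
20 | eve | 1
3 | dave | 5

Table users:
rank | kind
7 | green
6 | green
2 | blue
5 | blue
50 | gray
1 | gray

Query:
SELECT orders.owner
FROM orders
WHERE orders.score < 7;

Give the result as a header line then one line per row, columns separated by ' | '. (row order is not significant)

After WHERE (3 rows):
orders.score | orders.owner | orders.rank
6 | eve | 50
6 | bob | 7
3 | dave | 5
After SELECT (3 rows):
orders.owner
eve
bob
dave

== RESULT ==
orders.owner
eve
bob
dave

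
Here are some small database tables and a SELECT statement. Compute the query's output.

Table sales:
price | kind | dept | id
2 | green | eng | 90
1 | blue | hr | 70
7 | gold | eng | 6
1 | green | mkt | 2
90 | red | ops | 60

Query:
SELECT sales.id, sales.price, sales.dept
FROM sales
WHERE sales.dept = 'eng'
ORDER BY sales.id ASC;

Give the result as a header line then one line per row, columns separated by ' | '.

After WHERE (2 rows):
sales.price | sales.kind | sales.dept | sales.id
2 | green | eng | 90
7 | gold | eng | 6
After SELECT (2 rows):
sales.id | sales.price | sales.dept
90 | 2 | eng
6 | 7 | eng
After ORDER BY (2 rows):
sales.id | sales.price | sales.dept
6 | 7 | eng
90 | 2 | eng

== RESULT ==
sales.id | sales.price | sales.dept
6 | 7 | eng
90 | 2 | eng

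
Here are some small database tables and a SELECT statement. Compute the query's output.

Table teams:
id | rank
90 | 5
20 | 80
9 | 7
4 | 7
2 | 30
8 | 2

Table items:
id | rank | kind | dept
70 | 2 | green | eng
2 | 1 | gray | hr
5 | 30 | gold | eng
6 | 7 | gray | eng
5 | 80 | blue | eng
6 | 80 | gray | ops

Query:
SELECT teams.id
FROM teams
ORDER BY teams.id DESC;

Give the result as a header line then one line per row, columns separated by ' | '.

== RESULT ==
teams.id
90
20
9
8
4
2

Derivation:
After SELECT (6 rows):
teams.id
90
20
9
4
2
8
After ORDER BY (6 rows):
teams.id
90
20
9
8
4
2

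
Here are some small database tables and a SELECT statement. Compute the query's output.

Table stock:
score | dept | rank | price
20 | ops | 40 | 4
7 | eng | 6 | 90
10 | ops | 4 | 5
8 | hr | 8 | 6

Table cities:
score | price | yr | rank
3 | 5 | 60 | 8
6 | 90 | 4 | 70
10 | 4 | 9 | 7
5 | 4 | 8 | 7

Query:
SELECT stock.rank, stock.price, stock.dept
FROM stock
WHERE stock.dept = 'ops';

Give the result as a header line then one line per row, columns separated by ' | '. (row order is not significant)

== RESULT ==
stock.rank | stock.price | stock.dept
40 | 4 | ops
4 | 5 | ops

Derivation:
After WHERE (2 rows):
stock.score | stock.dept | stock.rank | stock.price
20 | ops | 40 | 4
10 | ops | 4 | 5
After SELECT (2 rows):
stock.rank | stock.price | stock.dept
40 | 4 | ops
4 | 5 | ops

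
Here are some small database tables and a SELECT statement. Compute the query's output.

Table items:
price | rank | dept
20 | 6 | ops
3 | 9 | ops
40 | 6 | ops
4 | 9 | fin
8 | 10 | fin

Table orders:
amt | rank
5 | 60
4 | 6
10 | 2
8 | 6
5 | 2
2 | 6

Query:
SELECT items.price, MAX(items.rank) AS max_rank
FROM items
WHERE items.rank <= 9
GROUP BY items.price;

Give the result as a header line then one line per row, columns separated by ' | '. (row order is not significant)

== RESULT ==
items.price | max_rank
20 | 6
3 | 9
40 | 6
4 | 9

Derivation:
After WHERE (4 rows):
items.price | items.rank | items.dept
20 | 6 | ops
3 | 9 | ops
40 | 6 | ops
4 | 9 | fin
After GROUP BY (4 rows):
items.price | max_rank
20 | 6
3 | 9
40 | 6
4 | 9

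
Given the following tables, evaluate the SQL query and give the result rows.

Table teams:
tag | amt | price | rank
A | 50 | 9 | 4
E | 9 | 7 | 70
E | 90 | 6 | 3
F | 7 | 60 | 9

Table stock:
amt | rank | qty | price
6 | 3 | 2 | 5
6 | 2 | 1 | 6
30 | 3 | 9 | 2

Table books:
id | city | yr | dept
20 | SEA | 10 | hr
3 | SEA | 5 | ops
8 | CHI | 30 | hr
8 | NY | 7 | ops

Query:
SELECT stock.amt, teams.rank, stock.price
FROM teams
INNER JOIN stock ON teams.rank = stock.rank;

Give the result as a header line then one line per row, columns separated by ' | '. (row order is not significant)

After JOIN stock (2 rows):
teams.tag | teams.amt | teams.price | teams.rank | stock.amt | stock.rank | stock.qty | stock.price
E | 90 | 6 | 3 | 6 | 3 | 2 | 5
E | 90 | 6 | 3 | 30 | 3 | 9 | 2
After SELECT (2 rows):
stock.amt | teams.rank | stock.price
6 | 3 | 5
30 | 3 | 2

== RESULT ==
stock.amt | teams.rank | stock.price
6 | 3 | 5
30 | 3 | 2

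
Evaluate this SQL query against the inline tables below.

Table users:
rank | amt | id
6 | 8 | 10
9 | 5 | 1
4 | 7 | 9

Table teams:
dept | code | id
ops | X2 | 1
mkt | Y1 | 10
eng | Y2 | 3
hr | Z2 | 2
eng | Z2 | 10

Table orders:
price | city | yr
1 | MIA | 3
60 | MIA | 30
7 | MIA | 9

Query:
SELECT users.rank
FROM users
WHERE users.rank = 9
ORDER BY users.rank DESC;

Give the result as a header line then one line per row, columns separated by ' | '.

== RESULT ==
users.rank
9

Derivation:
After WHERE (1 rows):
users.rank | users.amt | users.id
9 | 5 | 1
After SELECT (1 rows):
users.rank
9
After ORDER BY (1 rows):
users.rank
9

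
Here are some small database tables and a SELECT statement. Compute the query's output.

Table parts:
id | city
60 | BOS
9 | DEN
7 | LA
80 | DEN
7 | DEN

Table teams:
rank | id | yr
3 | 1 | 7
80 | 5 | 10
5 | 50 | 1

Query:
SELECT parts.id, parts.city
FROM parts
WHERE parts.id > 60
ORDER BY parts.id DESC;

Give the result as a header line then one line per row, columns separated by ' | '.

== RESULT ==
parts.id | parts.city
80 | DEN

Derivation:
After WHERE (1 rows):
parts.id | parts.city
80 | DEN
After SELECT (1 rows):
parts.id | parts.city
80 | DEN
After ORDER BY (1 rows):
parts.id | parts.city
80 | DEN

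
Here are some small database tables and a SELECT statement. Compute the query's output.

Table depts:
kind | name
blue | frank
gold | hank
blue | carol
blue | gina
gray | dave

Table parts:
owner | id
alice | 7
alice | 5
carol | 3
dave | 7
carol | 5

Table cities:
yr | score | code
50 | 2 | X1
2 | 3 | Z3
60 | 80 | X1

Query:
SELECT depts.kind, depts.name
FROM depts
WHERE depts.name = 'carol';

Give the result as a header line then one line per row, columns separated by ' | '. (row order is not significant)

After WHERE (1 rows):
depts.kind | depts.name
blue | carol
After SELECT (1 rows):
depts.kind | depts.name
blue | carol

== RESULT ==
depts.kind | depts.name
blue | carol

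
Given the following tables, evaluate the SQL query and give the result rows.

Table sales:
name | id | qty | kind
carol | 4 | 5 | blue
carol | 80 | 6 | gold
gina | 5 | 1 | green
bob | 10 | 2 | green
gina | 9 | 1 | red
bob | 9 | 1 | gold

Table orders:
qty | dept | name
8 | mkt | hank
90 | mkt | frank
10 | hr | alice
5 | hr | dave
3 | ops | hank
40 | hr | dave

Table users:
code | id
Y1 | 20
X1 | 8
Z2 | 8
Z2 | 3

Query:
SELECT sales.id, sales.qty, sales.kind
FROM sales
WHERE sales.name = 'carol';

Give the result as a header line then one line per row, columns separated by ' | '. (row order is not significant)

After WHERE (2 rows):
sales.name | sales.id | sales.qty | sales.kind
carol | 4 | 5 | blue
carol | 80 | 6 | gold
After SELECT (2 rows):
sales.id | sales.qty | sales.kind
4 | 5 | blue
80 | 6 | gold

== RESULT ==
sales.id | sales.qty | sales.kind
4 | 5 | blue
80 | 6 | gold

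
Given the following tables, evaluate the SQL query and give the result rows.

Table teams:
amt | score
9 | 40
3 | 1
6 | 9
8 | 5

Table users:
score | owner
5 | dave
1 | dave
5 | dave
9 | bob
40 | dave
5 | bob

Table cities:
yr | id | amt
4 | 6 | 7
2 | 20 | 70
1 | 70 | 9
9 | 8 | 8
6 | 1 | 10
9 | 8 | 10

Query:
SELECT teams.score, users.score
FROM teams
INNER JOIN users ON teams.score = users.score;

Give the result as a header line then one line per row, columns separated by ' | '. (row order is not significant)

After JOIN users (6 rows):
teams.amt | teams.score | users.score | users.owner
9 | 40 | 40 | dave
3 | 1 | 1 | dave
6 | 9 | 9 | bob
8 | 5 | 5 | dave
8 | 5 | 5 | dave
8 | 5 | 5 | bob
After SELECT (6 rows):
teams.score | users.score
40 | 40
1 | 1
9 | 9
5 | 5
5 | 5
5 | 5

== RESULT ==
teams.score | users.score
40 | 40
1 | 1
9 | 9
5 | 5
5 | 5
5 | 5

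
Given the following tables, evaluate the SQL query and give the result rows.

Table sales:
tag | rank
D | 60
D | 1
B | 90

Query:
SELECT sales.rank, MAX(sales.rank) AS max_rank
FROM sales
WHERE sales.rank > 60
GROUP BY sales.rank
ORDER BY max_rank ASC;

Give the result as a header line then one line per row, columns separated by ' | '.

After WHERE (1 rows):
sales.tag | sales.rank
B | 90
After GROUP BY (1 rows):
sales.rank | max_rank
90 | 90
After ORDER BY (1 rows):
sales.rank | max_rank
90 | 90

== RESULT ==
sales.rank | max_rank
90 | 90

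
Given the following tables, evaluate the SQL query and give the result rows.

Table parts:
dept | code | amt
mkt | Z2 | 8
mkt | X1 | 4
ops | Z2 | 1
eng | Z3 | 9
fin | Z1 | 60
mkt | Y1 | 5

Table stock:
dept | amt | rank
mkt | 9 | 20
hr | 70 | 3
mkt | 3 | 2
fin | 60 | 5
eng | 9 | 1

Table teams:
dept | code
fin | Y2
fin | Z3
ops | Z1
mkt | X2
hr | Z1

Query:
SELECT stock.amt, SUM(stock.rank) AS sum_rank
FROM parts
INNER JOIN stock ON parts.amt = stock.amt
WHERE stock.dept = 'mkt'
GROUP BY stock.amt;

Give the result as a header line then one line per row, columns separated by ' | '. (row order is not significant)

After JOIN stock (3 rows):
parts.dept | parts.code | parts.amt | stock.dept | stock.amt | stock.rank
eng | Z3 | 9 | mkt | 9 | 20
eng | Z3 | 9 | eng | 9 | 1
fin | Z1 | 60 | fin | 60 | 5
After WHERE (1 rows):
parts.dept | parts.code | parts.amt | stock.dept | stock.amt | stock.rank
eng | Z3 | 9 | mkt | 9 | 20
After GROUP BY (1 rows):
stock.amt | sum_rank
9 | 20

== RESULT ==
stock.amt | sum_rank
9 | 20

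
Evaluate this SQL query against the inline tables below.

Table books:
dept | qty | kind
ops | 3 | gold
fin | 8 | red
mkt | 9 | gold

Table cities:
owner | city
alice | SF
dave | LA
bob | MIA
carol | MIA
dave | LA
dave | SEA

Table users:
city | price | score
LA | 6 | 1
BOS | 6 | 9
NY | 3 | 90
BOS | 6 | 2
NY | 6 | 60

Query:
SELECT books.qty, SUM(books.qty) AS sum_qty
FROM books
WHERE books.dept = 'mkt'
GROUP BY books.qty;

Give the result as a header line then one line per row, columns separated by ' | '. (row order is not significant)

== RESULT ==
books.qty | sum_qty
9 | 9

Derivation:
After WHERE (1 rows):
books.dept | books.qty | books.kind
mkt | 9 | gold
After GROUP BY (1 rows):
books.qty | sum_qty
9 | 9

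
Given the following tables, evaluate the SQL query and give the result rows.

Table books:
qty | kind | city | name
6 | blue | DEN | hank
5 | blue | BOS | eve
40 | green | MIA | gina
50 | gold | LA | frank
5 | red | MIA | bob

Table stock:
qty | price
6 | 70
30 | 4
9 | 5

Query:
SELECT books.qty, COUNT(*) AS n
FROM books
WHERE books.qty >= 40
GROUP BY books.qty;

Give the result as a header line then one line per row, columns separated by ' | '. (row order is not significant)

== RESULT ==
books.qty | n
40 | 1
50 | 1

Derivation:
After WHERE (2 rows):
books.qty | books.kind | books.city | books.name
40 | green | MIA | gina
50 | gold | LA | frank
After GROUP BY (2 rows):
books.qty | n
40 | 1
50 | 1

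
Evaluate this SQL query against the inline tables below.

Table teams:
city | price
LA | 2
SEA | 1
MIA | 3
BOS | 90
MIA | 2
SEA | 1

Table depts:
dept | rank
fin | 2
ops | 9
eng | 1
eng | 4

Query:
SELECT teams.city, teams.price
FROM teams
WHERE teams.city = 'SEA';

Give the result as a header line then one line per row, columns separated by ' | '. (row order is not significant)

== RESULT ==
teams.city | teams.price
SEA | 1
SEA | 1

Derivation:
After WHERE (2 rows):
teams.city | teams.price
SEA | 1
SEA | 1
After SELECT (2 rows):
teams.city | teams.price
SEA | 1
SEA | 1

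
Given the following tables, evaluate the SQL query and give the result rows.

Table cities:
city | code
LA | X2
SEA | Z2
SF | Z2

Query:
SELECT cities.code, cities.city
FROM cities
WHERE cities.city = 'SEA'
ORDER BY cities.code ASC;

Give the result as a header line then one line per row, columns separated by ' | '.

== RESULT ==
cities.code | cities.city
Z2 | SEA

Derivation:
After WHERE (1 rows):
cities.city | cities.code
SEA | Z2
After SELECT (1 rows):
cities.code | cities.city
Z2 | SEA
After ORDER BY (1 rows):
cities.code | cities.city
Z2 | SEA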